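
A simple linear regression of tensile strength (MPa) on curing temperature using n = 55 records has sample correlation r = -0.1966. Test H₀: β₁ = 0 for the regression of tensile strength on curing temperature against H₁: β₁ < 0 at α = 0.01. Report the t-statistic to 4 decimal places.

t = -1.4598

t = r·√(n − 2)/√(1 − r²) = -0.1966·√53/√0.961348 = -1.4598.
df = n − 2 = 53.
One-sided p ≈ 0.0751, which is ≥ 0.01, so fail to reject H₀.
The data do not give significant evidence of a linear association between curing temperature and tensile strength.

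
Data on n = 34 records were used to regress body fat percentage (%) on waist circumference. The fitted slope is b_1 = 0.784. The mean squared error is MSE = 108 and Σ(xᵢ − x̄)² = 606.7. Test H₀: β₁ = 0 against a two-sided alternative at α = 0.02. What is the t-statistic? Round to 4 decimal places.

t = 1.8582

SE(b_1) = √(MSE/Sₓₓ) = √(108/606.7) = 0.421915.
t = 0.784 / 0.421915 = 1.8582.
df = n − 2 = 32.
Two-sided p ≈ 0.0724, which is ≥ 0.02, so fail to reject H₀.
The data do not give significant evidence of an association between waist circumference and body fat percentage.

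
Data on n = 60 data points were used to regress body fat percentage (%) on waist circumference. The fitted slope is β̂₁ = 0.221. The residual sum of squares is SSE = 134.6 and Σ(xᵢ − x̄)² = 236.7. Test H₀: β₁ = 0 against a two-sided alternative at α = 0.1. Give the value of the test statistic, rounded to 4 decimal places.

MSE = SSE/(n − 2) = 134.6/58 = 2.32069.
SE(β̂₁) = √(MSE/Sₓₓ) = √(2.32069/236.7) = 0.0990169.
t = 0.221 / 0.0990169 = 2.2319.
df = n − 2 = 58.
Two-sided p ≈ 0.0295, which is < 0.1, so reject H₀.
There is evidence that waist circumference is associated with body fat percentage.

t = 2.2319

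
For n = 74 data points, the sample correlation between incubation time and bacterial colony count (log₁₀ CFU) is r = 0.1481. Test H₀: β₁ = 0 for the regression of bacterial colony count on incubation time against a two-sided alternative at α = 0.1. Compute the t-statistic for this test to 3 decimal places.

t = 1.271

t = r·√(n − 2)/√(1 − r²) = 0.1481·√72/√0.978066 = 1.271.
df = n − 2 = 72.
Two-sided p ≈ 0.2079, which is ≥ 0.1, so fail to reject H₀.
The data do not give significant evidence of a linear association between incubation time and bacterial colony count.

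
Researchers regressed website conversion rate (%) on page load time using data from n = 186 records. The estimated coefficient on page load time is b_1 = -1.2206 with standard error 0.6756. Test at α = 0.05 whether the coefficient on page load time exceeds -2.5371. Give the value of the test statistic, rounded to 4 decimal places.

t = 1.9486

H₀: β₁ = -2.5371 vs H₁: β₁ > -2.5371.
t = (b_1 − β₁⁰)/SE = (-1.2206 − (-2.5371)) / 0.6756 = 1.9486.
df = n − 2 = 186 − 2 = 184.
One-sided p ≈ 0.0264, which is < 0.05, so reject H₀.
There is evidence that the true slope on page load time exceeds -2.5371 % per unit.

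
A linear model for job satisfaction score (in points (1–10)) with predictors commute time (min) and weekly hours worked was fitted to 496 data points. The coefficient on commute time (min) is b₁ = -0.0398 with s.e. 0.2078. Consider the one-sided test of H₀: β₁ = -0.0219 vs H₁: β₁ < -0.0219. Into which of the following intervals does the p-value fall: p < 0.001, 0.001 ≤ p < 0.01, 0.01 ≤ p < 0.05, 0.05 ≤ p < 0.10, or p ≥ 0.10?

p ≥ 0.10

t = (-0.0398 − (-0.0219)) / 0.2078 = -0.086.
df = n − k − 1 = 496 − 2 − 1 = 493.
One-sided p = P(T_{493} < t) ≈ 0.4657.
So p ≥ 0.10.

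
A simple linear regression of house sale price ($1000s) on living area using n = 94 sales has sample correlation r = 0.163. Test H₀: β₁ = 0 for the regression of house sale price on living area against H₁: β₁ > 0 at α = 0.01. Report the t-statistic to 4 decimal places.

t = 1.5846

t = r·√(n − 2)/√(1 − r²) = 0.163·√92/√0.973431 = 1.5846.
df = n − 2 = 92.
One-sided p ≈ 0.0582, which is ≥ 0.01, so fail to reject H₀.
The data do not give significant evidence of a linear association between living area and house sale price.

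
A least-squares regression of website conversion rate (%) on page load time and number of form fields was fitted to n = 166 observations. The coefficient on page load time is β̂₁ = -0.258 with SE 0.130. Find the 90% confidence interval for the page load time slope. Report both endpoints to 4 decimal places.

(-0.4731, -0.0429)

df = n − k − 1 = 166 − 2 − 1 = 163.
t* = t_{0.05, 163} = 1.654256.
Margin = t* × SE = 1.654256 × 0.130 = 0.215053.
CI: -0.258 ± 0.215053 → (-0.4731, -0.0429).
With 90% confidence, each one-unit increase in page load time is associated with a change of between -0.4731 and -0.0429 % in website conversion rate, holding the other predictors fixed.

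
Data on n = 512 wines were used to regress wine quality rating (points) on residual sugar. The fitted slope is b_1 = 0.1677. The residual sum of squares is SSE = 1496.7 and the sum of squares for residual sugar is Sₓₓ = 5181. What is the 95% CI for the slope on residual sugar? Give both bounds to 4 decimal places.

(0.1209, 0.2145)

MSE = SSE/(n − 2) = 1496.7/510 = 2.93471.
SE(b_1) = √(MSE/Sₓₓ) = √(2.93471/5181) = 0.0237999.
df = n − 2 = 510.
t* = t_{0.025, 510} = 1.964626.
Margin = t* × SE = 1.964626 × 0.0237999 = 0.046758.
CI: 0.1677 ± 0.046758 → (0.1209, 0.2145).
With 95% confidence, each one-unit increase in residual sugar is associated with a change of between 0.1209 and 0.2145 points in wine quality rating.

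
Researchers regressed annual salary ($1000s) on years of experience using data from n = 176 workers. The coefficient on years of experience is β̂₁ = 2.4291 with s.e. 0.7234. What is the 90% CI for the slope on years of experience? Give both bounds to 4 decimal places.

df = n − 2 = 176 − 2 = 174.
t* = t_{0.05, 174} = 1.653658.
Margin = t* × SE = 1.653658 × 0.7234 = 1.196256.
CI: 2.4291 ± 1.196256 → (1.2328, 3.6254).
With 90% confidence, each one-unit increase in years of experience is associated with a change of between 1.2328 and 3.6254 $1000s in annual salary.

(1.2328, 3.6254)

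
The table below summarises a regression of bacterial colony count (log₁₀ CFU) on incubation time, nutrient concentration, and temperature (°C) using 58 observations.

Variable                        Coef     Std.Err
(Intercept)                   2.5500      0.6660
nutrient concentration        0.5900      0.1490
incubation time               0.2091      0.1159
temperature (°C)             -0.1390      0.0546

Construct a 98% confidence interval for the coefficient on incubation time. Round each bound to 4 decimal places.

Read off: b = 0.2091, SE = 0.1159 for incubation time.
df = n − k − 1 = 58 − 3 − 1 = 54.
t* = t_{0.01, 54} = 2.39741.
Margin = t* × SE = 2.39741 × 0.1159 = 0.277860.
CI: 0.2091 ± 0.277860 → (-0.0688, 0.4870).

(-0.0688, 0.4870)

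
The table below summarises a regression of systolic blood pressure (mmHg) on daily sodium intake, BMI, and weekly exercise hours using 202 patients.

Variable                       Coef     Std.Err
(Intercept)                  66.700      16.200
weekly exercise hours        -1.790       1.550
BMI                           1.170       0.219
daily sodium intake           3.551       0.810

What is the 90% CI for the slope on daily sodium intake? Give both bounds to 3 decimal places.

(2.212, 4.890)

Read off: b = 3.551, SE = 0.810 for daily sodium intake.
df = n − k − 1 = 202 − 3 − 1 = 198.
t* = t_{0.05, 198} = 1.652586.
Margin = t* × SE = 1.652586 × 0.810 = 1.33859.
CI: 3.551 ± 1.33859 → (2.212, 4.890).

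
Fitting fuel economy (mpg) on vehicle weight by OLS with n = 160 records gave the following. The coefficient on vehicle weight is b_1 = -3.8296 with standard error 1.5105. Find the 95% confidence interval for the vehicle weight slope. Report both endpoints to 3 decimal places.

df = n − 2 = 160 − 2 = 158.
t* = t_{0.025, 158} = 1.975092.
Margin = t* × SE = 1.975092 × 1.5105 = 2.98338.
CI: -3.8296 ± 2.98338 → (-6.813, -0.846).
With 95% confidence, each one-unit increase in vehicle weight is associated with a change of between -6.813 and -0.846 mpg in fuel economy.

(-6.813, -0.846)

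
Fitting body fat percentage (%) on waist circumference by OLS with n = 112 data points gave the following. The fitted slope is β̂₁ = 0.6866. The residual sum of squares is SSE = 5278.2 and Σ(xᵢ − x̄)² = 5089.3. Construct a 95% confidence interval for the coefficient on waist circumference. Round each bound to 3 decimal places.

(0.494, 0.879)

MSE = SSE/(n − 2) = 5278.2/110 = 47.9836.
SE(β̂₁) = √(MSE/Sₓₓ) = √(47.9836/5089.3) = 0.0970996.
df = n − 2 = 110.
t* = t_{0.025, 110} = 1.981765.
Margin = t* × SE = 1.981765 × 0.0970996 = 0.19243.
CI: 0.6866 ± 0.19243 → (0.494, 0.879).
With 95% confidence, each one-unit increase in waist circumference is associated with a change of between 0.494 and 0.879 % in body fat percentage.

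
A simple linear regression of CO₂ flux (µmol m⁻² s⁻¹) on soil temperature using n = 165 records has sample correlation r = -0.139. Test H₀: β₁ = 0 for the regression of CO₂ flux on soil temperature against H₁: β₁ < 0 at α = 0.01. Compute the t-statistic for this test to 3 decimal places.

t = r·√(n − 2)/√(1 − r²) = -0.139·√163/√0.980679 = -1.792.
df = n − 2 = 163.
One-sided p ≈ 0.0375, which is ≥ 0.01, so fail to reject H₀.
The data do not give significant evidence of a linear association between soil temperature and CO₂ flux.

t = -1.792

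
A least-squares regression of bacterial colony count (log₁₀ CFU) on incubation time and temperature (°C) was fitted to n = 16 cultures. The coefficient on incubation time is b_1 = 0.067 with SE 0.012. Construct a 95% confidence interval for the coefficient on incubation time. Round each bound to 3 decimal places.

(0.041, 0.093)

df = n − k − 1 = 16 − 2 − 1 = 13.
t* = t_{0.025, 13} = 2.160369.
Margin = t* × SE = 2.160369 × 0.012 = 0.02592.
CI: 0.067 ± 0.02592 → (0.041, 0.093).
With 95% confidence, each one-unit increase in incubation time is associated with a change of between 0.041 and 0.093 log₁₀ CFU in bacterial colony count, holding the other predictors fixed.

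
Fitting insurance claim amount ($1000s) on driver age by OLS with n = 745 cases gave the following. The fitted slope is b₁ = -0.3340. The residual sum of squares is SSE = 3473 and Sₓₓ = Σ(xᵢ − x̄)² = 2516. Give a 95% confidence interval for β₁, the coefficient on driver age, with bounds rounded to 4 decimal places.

MSE = SSE/(n − 2) = 3473/743 = 4.67429.
SE(b₁) = √(MSE/Sₓₓ) = √(4.67429/2516) = 0.0431025.
df = n − 2 = 743.
t* = t_{0.025, 743} = 1.963162.
Margin = t* × SE = 1.963162 × 0.0431025 = 0.084617.
CI: -0.3340 ± 0.084617 → (-0.4186, -0.2494).
With 95% confidence, each one-unit increase in driver age is associated with a change of between -0.4186 and -0.2494 $1000s in insurance claim amount.

(-0.4186, -0.2494)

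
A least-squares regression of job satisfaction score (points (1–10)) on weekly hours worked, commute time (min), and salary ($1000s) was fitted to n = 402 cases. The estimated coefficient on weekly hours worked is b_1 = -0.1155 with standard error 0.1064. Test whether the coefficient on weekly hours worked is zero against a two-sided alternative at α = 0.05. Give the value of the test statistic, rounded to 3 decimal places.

H₀: β₁ = 0 vs H₁: β₁ ≠ 0.
t = (b_1 − β₁⁰)/SE = -0.1155 / 0.1064 = -1.086.
df = n − k − 1 = 402 − 3 − 1 = 398.
Two-sided p ≈ 0.2783, which is ≥ 0.05, so fail to reject H₀.
The data do not give significant evidence of an association between weekly hours worked and job satisfaction score, after adjusting for the other predictors.

t = -1.086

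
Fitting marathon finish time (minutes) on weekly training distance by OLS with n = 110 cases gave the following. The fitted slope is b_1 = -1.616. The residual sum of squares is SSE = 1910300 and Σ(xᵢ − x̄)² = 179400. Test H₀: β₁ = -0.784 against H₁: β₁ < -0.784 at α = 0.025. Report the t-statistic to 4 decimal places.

t = -2.6497

MSE = SSE/(n − 2) = 1910300/108 = 17688.
SE(b_1) = √(MSE/Sₓₓ) = √(17688/179400) = 0.313999.
t = (-1.616 − (-0.784)) / 0.313999 = -2.6497.
df = n − 2 = 108.
One-sided p ≈ 0.0046, which is < 0.025, so reject H₀.
There is evidence that the true slope on weekly training distance is below -0.784 minutes per unit.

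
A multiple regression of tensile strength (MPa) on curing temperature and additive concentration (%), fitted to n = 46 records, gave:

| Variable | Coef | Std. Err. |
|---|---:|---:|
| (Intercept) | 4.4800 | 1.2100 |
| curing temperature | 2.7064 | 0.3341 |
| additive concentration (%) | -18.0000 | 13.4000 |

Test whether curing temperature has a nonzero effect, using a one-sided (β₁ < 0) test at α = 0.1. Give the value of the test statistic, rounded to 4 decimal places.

Read off: b = 2.7064, SE = 0.3341 for curing temperature.
H₀: β₁ = 0 vs H₁: β₁ < 0.
t = 2.7064 / 0.3341 = 8.1006.
df = n − k − 1 = 46 − 2 − 1 = 43.
One-sided p ≈ 1.0000, which is ≥ 0.1, so fail to reject H₀.
The data do not give significant evidence that the true slope on curing temperature is negative, holding the other predictors fixed.

t = 8.1006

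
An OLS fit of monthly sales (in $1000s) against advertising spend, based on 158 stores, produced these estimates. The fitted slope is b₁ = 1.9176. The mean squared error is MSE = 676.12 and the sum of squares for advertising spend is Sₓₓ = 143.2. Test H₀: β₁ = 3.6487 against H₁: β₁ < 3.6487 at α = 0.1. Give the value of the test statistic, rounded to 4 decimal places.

t = -0.7967

SE(b₁) = √(MSE/Sₓₓ) = √(676.12/143.2) = 2.1729.
t = (1.9176 − 3.6487) / 2.1729 = -0.7967.
df = n − 2 = 156.
One-sided p ≈ 0.2134, which is ≥ 0.1, so fail to reject H₀.
The data do not give significant evidence that the true slope on advertising spend is below 3.6487 $1000s per unit.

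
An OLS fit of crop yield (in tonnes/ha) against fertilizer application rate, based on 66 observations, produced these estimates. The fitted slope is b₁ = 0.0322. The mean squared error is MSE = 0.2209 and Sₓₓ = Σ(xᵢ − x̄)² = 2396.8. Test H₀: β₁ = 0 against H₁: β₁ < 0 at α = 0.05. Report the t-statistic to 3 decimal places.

SE(b₁) = √(MSE/Sₓₓ) = √(0.2209/2396.8) = 0.00960024.
t = 0.0322 / 0.00960024 = 3.354.
df = n − 2 = 64.
One-sided p ≈ 0.9993, which is ≥ 0.05, so fail to reject H₀.
The data do not give significant evidence that the true slope on fertilizer application rate is negative.

t = 3.354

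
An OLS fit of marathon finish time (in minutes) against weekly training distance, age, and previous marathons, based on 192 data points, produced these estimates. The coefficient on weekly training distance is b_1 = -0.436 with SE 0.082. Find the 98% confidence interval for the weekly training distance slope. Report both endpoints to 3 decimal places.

df = n − k − 1 = 192 − 3 − 1 = 188.
t* = t_{0.01, 188} = 2.346346.
Margin = t* × SE = 2.346346 × 0.082 = 0.19240.
CI: -0.436 ± 0.19240 → (-0.628, -0.244).
With 98% confidence, each one-unit increase in weekly training distance is associated with a change of between -0.628 and -0.244 minutes in marathon finish time, holding the other predictors fixed.

(-0.628, -0.244)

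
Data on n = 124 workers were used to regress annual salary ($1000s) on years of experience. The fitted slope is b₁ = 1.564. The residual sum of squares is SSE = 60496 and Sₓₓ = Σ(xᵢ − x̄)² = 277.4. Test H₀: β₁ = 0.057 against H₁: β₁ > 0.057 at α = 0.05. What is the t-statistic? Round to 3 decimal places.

t = 1.127

MSE = SSE/(n − 2) = 60496/122 = 495.869.
SE(b₁) = √(MSE/Sₓₓ) = √(495.869/277.4) = 1.337.
t = (1.564 − 0.057) / 1.337 = 1.127.
df = n − 2 = 122.
One-sided p ≈ 0.1309, which is ≥ 0.05, so fail to reject H₀.
The data do not give significant evidence that the true slope on years of experience exceeds 0.057 $1000s per unit.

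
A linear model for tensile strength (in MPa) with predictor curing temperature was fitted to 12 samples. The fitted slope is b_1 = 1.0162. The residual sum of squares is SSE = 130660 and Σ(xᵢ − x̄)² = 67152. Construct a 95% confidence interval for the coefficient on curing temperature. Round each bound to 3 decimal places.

(0.033, 1.999)

MSE = SSE/(n − 2) = 130660/10 = 13066.
SE(b_1) = √(MSE/Sₓₓ) = √(13066/67152) = 0.441105.
df = n − 2 = 10.
t* = t_{0.025, 10} = 2.228139.
Margin = t* × SE = 2.228139 × 0.441105 = 0.98284.
CI: 1.0162 ± 0.98284 → (0.033, 1.999).
With 95% confidence, each one-unit increase in curing temperature is associated with a change of between 0.033 and 1.999 MPa in tensile strength.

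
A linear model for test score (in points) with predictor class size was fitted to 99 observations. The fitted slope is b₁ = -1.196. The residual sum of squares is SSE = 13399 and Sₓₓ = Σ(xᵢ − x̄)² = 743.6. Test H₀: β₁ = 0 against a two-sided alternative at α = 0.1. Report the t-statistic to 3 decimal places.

t = -2.775

MSE = SSE/(n − 2) = 13399/97 = 138.134.
SE(b₁) = √(MSE/Sₓₓ) = √(138.134/743.6) = 0.431003.
t = -1.196 / 0.431003 = -2.775.
df = n − 2 = 97.
Two-sided p ≈ 0.0066, which is < 0.1, so reject H₀.
There is evidence that class size is associated with test score.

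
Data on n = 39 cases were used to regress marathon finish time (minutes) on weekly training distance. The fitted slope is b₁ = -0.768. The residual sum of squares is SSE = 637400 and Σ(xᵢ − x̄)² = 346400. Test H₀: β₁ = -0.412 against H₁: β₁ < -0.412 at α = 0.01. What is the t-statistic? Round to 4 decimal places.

MSE = SSE/(n − 2) = 637400/37 = 17227.
SE(b₁) = √(MSE/Sₓₓ) = √(17227/346400) = 0.223006.
t = (-0.768 − (-0.412)) / 0.223006 = -1.5964.
df = n − 2 = 37.
One-sided p ≈ 0.0595, which is ≥ 0.01, so fail to reject H₀.
The data do not give significant evidence that the true slope on weekly training distance is below -0.412 minutes per unit.

t = -1.5964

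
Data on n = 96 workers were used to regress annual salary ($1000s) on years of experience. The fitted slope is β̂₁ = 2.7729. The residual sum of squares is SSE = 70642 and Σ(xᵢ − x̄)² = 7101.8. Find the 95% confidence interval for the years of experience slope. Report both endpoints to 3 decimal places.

(2.127, 3.419)

MSE = SSE/(n − 2) = 70642/94 = 751.511.
SE(β̂₁) = √(MSE/Sₓₓ) = √(751.511/7101.8) = 0.325299.
df = n − 2 = 94.
t* = t_{0.025, 94} = 1.985523.
Margin = t* × SE = 1.985523 × 0.325299 = 0.64589.
CI: 2.7729 ± 0.64589 → (2.127, 3.419).
With 95% confidence, each one-unit increase in years of experience is associated with a change of between 2.127 and 3.419 $1000s in annual salary.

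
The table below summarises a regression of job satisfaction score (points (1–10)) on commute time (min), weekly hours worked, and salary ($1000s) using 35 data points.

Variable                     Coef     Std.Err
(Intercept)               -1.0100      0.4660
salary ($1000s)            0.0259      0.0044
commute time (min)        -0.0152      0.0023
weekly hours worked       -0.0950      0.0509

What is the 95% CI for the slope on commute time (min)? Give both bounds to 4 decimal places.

(-0.0199, -0.0105)

Read off: b = -0.0152, SE = 0.0023 for commute time (min).
df = n − k − 1 = 35 − 3 − 1 = 31.
t* = t_{0.025, 31} = 2.039513.
Margin = t* × SE = 2.039513 × 0.0023 = 0.004691.
CI: -0.0152 ± 0.004691 → (-0.0199, -0.0105).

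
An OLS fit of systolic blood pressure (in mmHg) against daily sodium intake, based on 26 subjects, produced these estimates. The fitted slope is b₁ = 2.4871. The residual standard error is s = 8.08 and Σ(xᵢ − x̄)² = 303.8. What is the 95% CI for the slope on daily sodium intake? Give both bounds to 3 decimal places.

(1.530, 3.444)

SE(b₁) = s/√Sₓₓ = 8.08/√303.8 = 0.463572.
df = n − 2 = 24.
t* = t_{0.025, 24} = 2.063899.
Margin = t* × SE = 2.063899 × 0.463572 = 0.95677.
CI: 2.4871 ± 0.95677 → (1.530, 3.444).
With 95% confidence, each one-unit increase in daily sodium intake is associated with a change of between 1.530 and 3.444 mmHg in systolic blood pressure.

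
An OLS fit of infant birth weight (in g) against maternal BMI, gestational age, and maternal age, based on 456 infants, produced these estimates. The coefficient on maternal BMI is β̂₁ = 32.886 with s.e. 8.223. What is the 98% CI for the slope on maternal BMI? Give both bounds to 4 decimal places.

df = n − k − 1 = 456 − 3 − 1 = 452.
t* = t_{0.01, 452} = 2.334626.
Margin = t* × SE = 2.334626 × 8.223 = 19.197630.
CI: 32.886 ± 19.197630 → (13.6884, 52.0836).
With 98% confidence, each one-unit increase in maternal BMI is associated with a change of between 13.6884 and 52.0836 g in infant birth weight, holding the other predictors fixed.

(13.6884, 52.0836)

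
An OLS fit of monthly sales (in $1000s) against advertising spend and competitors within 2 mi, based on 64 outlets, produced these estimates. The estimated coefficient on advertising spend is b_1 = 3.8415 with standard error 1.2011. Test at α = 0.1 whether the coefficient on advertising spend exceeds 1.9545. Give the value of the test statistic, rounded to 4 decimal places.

H₀: β₁ = 1.9545 vs H₁: β₁ > 1.9545.
t = (b_1 − β₁⁰)/SE = (3.8415 − 1.9545) / 1.2011 = 1.5711.
df = n − k − 1 = 64 − 2 − 1 = 61.
One-sided p ≈ 0.0607, which is < 0.1, so reject H₀.
There is evidence that the true slope on advertising spend exceeds 1.9545 $1000s per unit, holding the other predictors fixed.

t = 1.5711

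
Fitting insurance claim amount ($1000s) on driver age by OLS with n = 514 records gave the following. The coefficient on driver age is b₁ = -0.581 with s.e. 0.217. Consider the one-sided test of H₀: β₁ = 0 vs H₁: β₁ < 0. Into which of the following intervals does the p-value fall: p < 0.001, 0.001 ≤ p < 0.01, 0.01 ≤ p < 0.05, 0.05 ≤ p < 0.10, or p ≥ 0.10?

0.001 ≤ p < 0.01

t = -0.581 / 0.217 = -2.677.
df = n − 2 = 514 − 2 = 512.
One-sided p = P(T_{512} < t) ≈ 0.0038.
So 0.001 ≤ p < 0.01.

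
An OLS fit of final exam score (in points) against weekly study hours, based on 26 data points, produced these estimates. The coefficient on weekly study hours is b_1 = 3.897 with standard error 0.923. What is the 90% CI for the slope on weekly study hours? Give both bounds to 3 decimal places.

df = n − 2 = 26 − 2 = 24.
t* = t_{0.05, 24} = 1.710882.
Margin = t* × SE = 1.710882 × 0.923 = 1.57914.
CI: 3.897 ± 1.57914 → (2.318, 5.476).
With 90% confidence, each one-unit increase in weekly study hours is associated with a change of between 2.318 and 5.476 points in final exam score.

(2.318, 5.476)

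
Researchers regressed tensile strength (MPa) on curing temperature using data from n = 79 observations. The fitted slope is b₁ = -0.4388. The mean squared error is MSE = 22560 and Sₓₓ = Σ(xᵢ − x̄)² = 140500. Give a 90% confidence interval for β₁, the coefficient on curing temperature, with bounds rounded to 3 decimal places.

SE(b₁) = √(MSE/Sₓₓ) = √(22560/140500) = 0.400711.
df = n − 2 = 77.
t* = t_{0.05, 77} = 1.664885.
Margin = t* × SE = 1.664885 × 0.400711 = 0.66714.
CI: -0.4388 ± 0.66714 → (-1.106, 0.228).
With 90% confidence, each one-unit increase in curing temperature is associated with a change of between -1.106 and 0.228 MPa in tensile strength.

(-1.106, 0.228)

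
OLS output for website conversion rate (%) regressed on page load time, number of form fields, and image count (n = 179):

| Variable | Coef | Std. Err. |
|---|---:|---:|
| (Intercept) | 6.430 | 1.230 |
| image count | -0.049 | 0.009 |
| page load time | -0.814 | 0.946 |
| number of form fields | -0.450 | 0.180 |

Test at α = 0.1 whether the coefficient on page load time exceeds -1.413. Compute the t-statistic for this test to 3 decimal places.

t = 0.633

Read off: b = -0.814, SE = 0.946 for page load time.
H₀: β₁ = -1.413 vs H₁: β₁ > -1.413.
t = (-0.814 − (-1.413)) / 0.946 = 0.633.
df = n − k − 1 = 179 − 3 − 1 = 175.
One-sided p ≈ 0.2637, which is ≥ 0.1, so fail to reject H₀.
The data do not give significant evidence that the true slope on page load time exceeds -1.413 % per unit, holding the other predictors fixed.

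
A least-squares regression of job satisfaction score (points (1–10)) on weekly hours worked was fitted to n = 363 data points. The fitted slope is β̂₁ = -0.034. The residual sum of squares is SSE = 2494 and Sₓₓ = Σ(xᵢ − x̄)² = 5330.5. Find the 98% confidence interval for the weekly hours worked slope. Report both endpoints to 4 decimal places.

(-0.1181, 0.0501)

MSE = SSE/(n − 2) = 2494/361 = 6.90859.
SE(β̂₁) = √(MSE/Sₓₓ) = √(6.90859/5330.5) = 0.0360007.
df = n − 2 = 361.
t* = t_{0.01, 361} = 2.336722.
Margin = t* × SE = 2.336722 × 0.0360007 = 0.084124.
CI: -0.034 ± 0.084124 → (-0.1181, 0.0501).
With 98% confidence, each one-unit increase in weekly hours worked is associated with a change of between -0.1181 and 0.0501 points (1–10) in job satisfaction score.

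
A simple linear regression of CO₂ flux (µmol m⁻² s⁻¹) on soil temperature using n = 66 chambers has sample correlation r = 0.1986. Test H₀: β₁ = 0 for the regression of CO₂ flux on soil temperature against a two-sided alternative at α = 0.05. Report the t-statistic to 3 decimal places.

t = 1.621

t = r·√(n − 2)/√(1 − r²) = 0.1986·√64/√0.960558 = 1.621.
df = n − 2 = 64.
Two-sided p ≈ 0.1099, which is ≥ 0.05, so fail to reject H₀.
The data do not give significant evidence of a linear association between soil temperature and CO₂ flux.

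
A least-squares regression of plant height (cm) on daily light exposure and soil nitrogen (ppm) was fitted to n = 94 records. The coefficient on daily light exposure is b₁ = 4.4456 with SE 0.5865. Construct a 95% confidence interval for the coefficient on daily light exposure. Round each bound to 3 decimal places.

df = n − k − 1 = 94 − 2 − 1 = 91.
t* = t_{0.025, 91} = 1.986377.
Margin = t* × SE = 1.986377 × 0.5865 = 1.16501.
CI: 4.4456 ± 1.16501 → (3.281, 5.611).
With 95% confidence, each one-unit increase in daily light exposure is associated with a change of between 3.281 and 5.611 cm in plant height, holding the other predictors fixed.

(3.281, 5.611)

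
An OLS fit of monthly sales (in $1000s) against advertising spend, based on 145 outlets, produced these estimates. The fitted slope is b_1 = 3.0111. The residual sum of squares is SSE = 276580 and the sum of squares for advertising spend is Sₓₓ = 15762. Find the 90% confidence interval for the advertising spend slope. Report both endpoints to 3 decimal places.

MSE = SSE/(n − 2) = 276580/143 = 1934.13.
SE(b_1) = √(MSE/Sₓₓ) = √(1934.13/15762) = 0.350297.
df = n − 2 = 143.
t* = t_{0.05, 143} = 1.655579.
Margin = t* × SE = 1.655579 × 0.350297 = 0.57994.
CI: 3.0111 ± 0.57994 → (2.431, 3.591).
With 90% confidence, each one-unit increase in advertising spend is associated with a change of between 2.431 and 3.591 $1000s in monthly sales.

(2.431, 3.591)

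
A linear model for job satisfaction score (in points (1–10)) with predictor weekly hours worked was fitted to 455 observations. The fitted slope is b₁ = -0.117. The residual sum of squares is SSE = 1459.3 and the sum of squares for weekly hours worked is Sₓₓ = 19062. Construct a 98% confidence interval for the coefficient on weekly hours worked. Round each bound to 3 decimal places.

MSE = SSE/(n − 2) = 1459.3/453 = 3.22141.
SE(b₁) = √(MSE/Sₓₓ) = √(3.22141/19062) = 0.0129999.
df = n − 2 = 453.
t* = t_{0.01, 453} = 2.334608.
Margin = t* × SE = 2.334608 × 0.0129999 = 0.03035.
CI: -0.117 ± 0.03035 → (-0.147, -0.087).
With 98% confidence, each one-unit increase in weekly hours worked is associated with a change of between -0.147 and -0.087 points (1–10) in job satisfaction score.

(-0.147, -0.087)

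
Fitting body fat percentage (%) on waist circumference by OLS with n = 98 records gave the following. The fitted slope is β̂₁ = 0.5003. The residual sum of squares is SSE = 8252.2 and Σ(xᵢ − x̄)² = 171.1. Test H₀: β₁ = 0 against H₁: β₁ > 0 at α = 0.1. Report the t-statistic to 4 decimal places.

MSE = SSE/(n − 2) = 8252.2/96 = 85.9604.
SE(β̂₁) = √(MSE/Sₓₓ) = √(85.9604/171.1) = 0.708801.
t = 0.5003 / 0.708801 = 0.7058.
df = n − 2 = 96.
One-sided p ≈ 0.2410, which is ≥ 0.1, so fail to reject H₀.
The data do not give significant evidence that the true slope on waist circumference is positive.

t = 0.7058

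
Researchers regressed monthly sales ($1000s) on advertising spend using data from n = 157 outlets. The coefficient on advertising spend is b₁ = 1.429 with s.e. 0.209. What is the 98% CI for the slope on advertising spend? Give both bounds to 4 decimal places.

df = n − 2 = 157 − 2 = 155.
t* = t_{0.01, 155} = 2.350646.
Margin = t* × SE = 2.350646 × 0.209 = 0.491285.
CI: 1.429 ± 0.491285 → (0.9377, 1.9203).
With 98% confidence, each one-unit increase in advertising spend is associated with a change of between 0.9377 and 1.9203 $1000s in monthly sales.

(0.9377, 1.9203)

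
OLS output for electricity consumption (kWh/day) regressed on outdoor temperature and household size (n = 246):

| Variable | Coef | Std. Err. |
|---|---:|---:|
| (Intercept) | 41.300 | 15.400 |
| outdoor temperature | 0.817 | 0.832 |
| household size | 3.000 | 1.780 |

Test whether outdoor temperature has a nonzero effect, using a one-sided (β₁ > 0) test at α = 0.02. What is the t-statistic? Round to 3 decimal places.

t = 0.982

Read off: b = 0.817, SE = 0.832 for outdoor temperature.
H₀: β₁ = 0 vs H₁: β₁ > 0.
t = 0.817 / 0.832 = 0.982.
df = n − k − 1 = 246 − 2 − 1 = 243.
One-sided p ≈ 0.1635, which is ≥ 0.02, so fail to reject H₀.
The data do not give significant evidence that the true slope on outdoor temperature is positive, holding the other predictors fixed.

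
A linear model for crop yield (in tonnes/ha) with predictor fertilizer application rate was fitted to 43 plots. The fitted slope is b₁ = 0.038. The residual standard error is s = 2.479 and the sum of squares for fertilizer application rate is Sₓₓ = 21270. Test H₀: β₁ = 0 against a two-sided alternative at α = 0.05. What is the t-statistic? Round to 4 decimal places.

t = 2.2356

SE(b₁) = s/√Sₓₓ = 2.479/√21270 = 0.0169978.
t = 0.038 / 0.0169978 = 2.2356.
df = n − 2 = 41.
Two-sided p ≈ 0.0309, which is < 0.05, so reject H₀.
There is evidence that fertilizer application rate is associated with crop yield.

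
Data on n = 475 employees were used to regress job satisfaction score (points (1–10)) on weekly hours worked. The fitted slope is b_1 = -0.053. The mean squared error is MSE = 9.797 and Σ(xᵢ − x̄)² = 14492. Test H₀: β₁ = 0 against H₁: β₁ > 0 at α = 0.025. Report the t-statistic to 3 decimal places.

SE(b_1) = √(MSE/Sₓₓ) = √(9.797/14492) = 0.0260005.
t = -0.053 / 0.0260005 = -2.038.
df = n − 2 = 473.
One-sided p ≈ 0.9790, which is ≥ 0.025, so fail to reject H₀.
The data do not give significant evidence that the true slope on weekly hours worked is positive.

t = -2.038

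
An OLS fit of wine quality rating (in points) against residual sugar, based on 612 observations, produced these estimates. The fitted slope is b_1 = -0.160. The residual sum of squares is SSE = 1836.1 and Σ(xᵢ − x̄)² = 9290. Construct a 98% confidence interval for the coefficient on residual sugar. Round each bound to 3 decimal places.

(-0.202, -0.118)

MSE = SSE/(n − 2) = 1836.1/610 = 3.01.
SE(b_1) = √(MSE/Sₓₓ) = √(3.01/9290) = 0.0180001.
df = n − 2 = 610.
t* = t_{0.01, 610} = 2.332477.
Margin = t* × SE = 2.332477 × 0.0180001 = 0.04198.
CI: -0.160 ± 0.04198 → (-0.202, -0.118).
With 98% confidence, each one-unit increase in residual sugar is associated with a change of between -0.202 and -0.118 points in wine quality rating.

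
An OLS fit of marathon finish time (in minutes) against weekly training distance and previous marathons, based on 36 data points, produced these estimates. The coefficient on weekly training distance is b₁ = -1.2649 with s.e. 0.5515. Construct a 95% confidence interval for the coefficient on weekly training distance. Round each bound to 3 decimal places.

(-2.387, -0.143)

df = n − k − 1 = 36 − 2 − 1 = 33.
t* = t_{0.025, 33} = 2.034515.
Margin = t* × SE = 2.034515 × 0.5515 = 1.12204.
CI: -1.2649 ± 1.12204 → (-2.387, -0.143).
With 95% confidence, each one-unit increase in weekly training distance is associated with a change of between -2.387 and -0.143 minutes in marathon finish time, holding the other predictors fixed.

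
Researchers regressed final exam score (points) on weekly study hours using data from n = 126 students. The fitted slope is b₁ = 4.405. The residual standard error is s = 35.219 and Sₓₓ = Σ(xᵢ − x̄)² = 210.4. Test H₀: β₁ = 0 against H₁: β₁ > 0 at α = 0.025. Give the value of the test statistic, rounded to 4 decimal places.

SE(b₁) = s/√Sₓₓ = 35.219/√210.4 = 2.42803.
t = 4.405 / 2.42803 = 1.8142.
df = n − 2 = 124.
One-sided p ≈ 0.0360, which is ≥ 0.025, so fail to reject H₀.
The data do not give significant evidence that the true slope on weekly study hours is positive.

t = 1.8142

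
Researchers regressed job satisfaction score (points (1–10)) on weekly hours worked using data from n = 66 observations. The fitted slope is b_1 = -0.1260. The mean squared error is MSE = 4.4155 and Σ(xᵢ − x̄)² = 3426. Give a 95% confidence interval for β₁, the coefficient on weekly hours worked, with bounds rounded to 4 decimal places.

SE(b_1) = √(MSE/Sₓₓ) = √(4.4155/3426) = 0.0359002.
df = n − 2 = 64.
t* = t_{0.025, 64} = 1.99773.
Margin = t* × SE = 1.99773 × 0.0359002 = 0.071719.
CI: -0.1260 ± 0.071719 → (-0.1977, -0.0543).
With 95% confidence, each one-unit increase in weekly hours worked is associated with a change of between -0.1977 and -0.0543 points (1–10) in job satisfaction score.

(-0.1977, -0.0543)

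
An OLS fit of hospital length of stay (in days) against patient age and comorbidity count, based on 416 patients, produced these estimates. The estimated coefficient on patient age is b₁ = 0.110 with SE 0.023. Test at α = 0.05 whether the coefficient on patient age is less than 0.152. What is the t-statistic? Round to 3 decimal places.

t = -1.826

H₀: β₁ = 0.152 vs H₁: β₁ < 0.152.
t = (b₁ − β₁⁰)/SE = (0.110 − 0.152) / 0.023 = -1.826.
df = n − k − 1 = 416 − 2 − 1 = 413.
One-sided p ≈ 0.0343, which is < 0.05, so reject H₀.
There is evidence that the true slope on patient age is below 0.152 days per unit, holding the other predictors fixed.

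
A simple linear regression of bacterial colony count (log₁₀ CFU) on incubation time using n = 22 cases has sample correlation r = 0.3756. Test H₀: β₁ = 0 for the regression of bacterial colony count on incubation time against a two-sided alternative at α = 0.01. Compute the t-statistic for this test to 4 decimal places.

t = 1.8124

t = r·√(n − 2)/√(1 − r²) = 0.3756·√20/√0.858925 = 1.8124.
df = n − 2 = 20.
Two-sided p ≈ 0.0850, which is ≥ 0.01, so fail to reject H₀.
The data do not give significant evidence of a linear association between incubation time and bacterial colony count.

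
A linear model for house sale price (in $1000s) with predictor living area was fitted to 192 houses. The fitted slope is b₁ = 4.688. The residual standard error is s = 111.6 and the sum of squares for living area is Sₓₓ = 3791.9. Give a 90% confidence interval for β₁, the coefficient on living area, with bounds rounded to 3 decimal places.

SE(b₁) = s/√Sₓₓ = 111.6/√3791.9 = 1.81232.
df = n − 2 = 190.
t* = t_{0.05, 190} = 1.652913.
Margin = t* × SE = 1.652913 × 1.81232 = 2.99561.
CI: 4.688 ± 2.99561 → (1.692, 7.684).
With 90% confidence, each one-unit increase in living area is associated with a change of between 1.692 and 7.684 $1000s in house sale price.

(1.692, 7.684)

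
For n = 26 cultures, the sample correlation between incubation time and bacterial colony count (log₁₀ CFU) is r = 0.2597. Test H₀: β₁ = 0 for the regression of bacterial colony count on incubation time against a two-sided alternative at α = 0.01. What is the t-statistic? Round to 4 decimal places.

t = 1.3175

t = r·√(n − 2)/√(1 − r²) = 0.2597·√24/√0.932556 = 1.3175.
df = n − 2 = 24.
Two-sided p ≈ 0.2001, which is ≥ 0.01, so fail to reject H₀.
The data do not give significant evidence of a linear association between incubation time and bacterial colony count.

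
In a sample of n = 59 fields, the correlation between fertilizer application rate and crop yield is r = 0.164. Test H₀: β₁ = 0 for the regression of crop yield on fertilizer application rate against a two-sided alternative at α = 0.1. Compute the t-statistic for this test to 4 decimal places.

t = 1.2552

t = r·√(n − 2)/√(1 − r²) = 0.164·√57/√0.973104 = 1.2552.
df = n − 2 = 57.
Two-sided p ≈ 0.2145, which is ≥ 0.1, so fail to reject H₀.
The data do not give significant evidence of a linear association between fertilizer application rate and crop yield.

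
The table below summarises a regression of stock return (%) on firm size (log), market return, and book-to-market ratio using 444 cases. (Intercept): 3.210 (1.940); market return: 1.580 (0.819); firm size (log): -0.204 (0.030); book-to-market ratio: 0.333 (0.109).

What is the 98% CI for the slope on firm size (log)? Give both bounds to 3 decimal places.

Read off: b = -0.204, SE = 0.030 for firm size (log).
df = n − k − 1 = 444 − 3 − 1 = 440.
t* = t_{0.01, 440} = 2.334853.
Margin = t* × SE = 2.334853 × 0.030 = 0.07005.
CI: -0.204 ± 0.07005 → (-0.274, -0.134).

(-0.274, -0.134)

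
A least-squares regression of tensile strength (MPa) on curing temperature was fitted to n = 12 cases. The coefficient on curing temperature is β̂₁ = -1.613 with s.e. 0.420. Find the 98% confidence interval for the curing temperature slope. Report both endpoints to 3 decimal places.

(-2.774, -0.452)

df = n − 2 = 12 − 2 = 10.
t* = t_{0.01, 10} = 2.763769.
Margin = t* × SE = 2.763769 × 0.420 = 1.16078.
CI: -1.613 ± 1.16078 → (-2.774, -0.452).
With 98% confidence, each one-unit increase in curing temperature is associated with a change of between -2.774 and -0.452 MPa in tensile strength.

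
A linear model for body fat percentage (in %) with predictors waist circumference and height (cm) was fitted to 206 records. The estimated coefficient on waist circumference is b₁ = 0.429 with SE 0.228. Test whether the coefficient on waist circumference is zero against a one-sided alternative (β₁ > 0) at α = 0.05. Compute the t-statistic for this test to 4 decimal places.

H₀: β₁ = 0 vs H₁: β₁ > 0.
t = (b₁ − β₁⁰)/SE = 0.429 / 0.228 = 1.8816.
df = n − k − 1 = 206 − 2 − 1 = 203.
One-sided p ≈ 0.0307, which is < 0.05, so reject H₀.
There is evidence that the true slope on waist circumference is positive, holding the other predictors fixed.

t = 1.8816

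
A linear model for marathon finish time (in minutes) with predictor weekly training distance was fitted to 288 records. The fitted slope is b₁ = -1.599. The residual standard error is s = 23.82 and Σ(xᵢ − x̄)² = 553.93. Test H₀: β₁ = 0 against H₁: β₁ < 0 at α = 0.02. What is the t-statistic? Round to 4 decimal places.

SE(b₁) = s/√Sₓₓ = 23.82/√553.93 = 1.01208.
t = -1.599 / 1.01208 = -1.5799.
df = n − 2 = 286.
One-sided p ≈ 0.0576, which is ≥ 0.02, so fail to reject H₀.
The data do not give significant evidence that the true slope on weekly training distance is negative.

t = -1.5799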